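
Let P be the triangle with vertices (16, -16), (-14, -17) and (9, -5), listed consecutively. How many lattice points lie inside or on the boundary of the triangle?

Using the shoelace formula, 2A = |(16·(-17) − (-14)·(-16)) + ((-14)·(-5) − 9·(-17)) + (9·(-16) − 16·(-5))| = 337, so the area is 337/2.
Along each edge there are gcd(|Δx|,|Δy|)+1 lattice points, so counting each shared vertex once the boundary has gcd(30,1) + gcd(23,12) + gcd(7,11) = 1+1+1 = 3.
Pick's theorem gives I = A − B/2 + 1 = 337/2 − 3/2 + 1 = 168, so the closed region contains I + B = 168 + 3 = 171 lattice points.

171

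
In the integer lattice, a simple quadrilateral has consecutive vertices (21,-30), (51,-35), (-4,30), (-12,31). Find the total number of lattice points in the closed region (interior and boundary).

By the shoelace formula, twice the signed area is |(21·(-35) − 51·(-30)) + (51·30 − (-4)·(-35)) + ((-4)·31 − (-12)·30) + ((-12)·(-30) − 21·31)| = 2130, so the area is 1065.
Along each edge there are gcd(|Δx|,|Δy|)+1 lattice points, so counting each shared vertex once the boundary has gcd(30,5) + gcd(55,65) + gcd(8,1) + gcd(33,61) = 5+5+1+1 = 12.
Pick's theorem gives I = A − B/2 + 1 = 1065 − 12/2 + 1 = 1060, so the closed region contains I + B = 1060 + 12 = 1072 lattice points.

1072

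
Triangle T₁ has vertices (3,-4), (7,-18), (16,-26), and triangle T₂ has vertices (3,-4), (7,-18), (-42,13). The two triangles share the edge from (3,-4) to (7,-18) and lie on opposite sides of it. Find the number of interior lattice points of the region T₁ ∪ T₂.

327

The union is the simple quadrilateral with vertices (3,-4), (16,-26), (7,-18), (-42,13) in order.
The shoelace formula gives twice the area as |(3·(-26) − 16·(-4)) + (16·(-18) − 7·(-26)) + (7·13 − (-42)·(-18)) + ((-42)·(-4) − 3·13)| = 656, so the area is 328.
Along each edge there are gcd(|Δx|,|Δy|)+1 lattice points, so counting each shared vertex once the boundary has gcd(13,22) + gcd(9,8) + gcd(49,31) + gcd(45,17) = 1+1+1+1 = 4.
By Pick's theorem I = A − B/2 + 1 = 328 − 4/2 + 1 = 327.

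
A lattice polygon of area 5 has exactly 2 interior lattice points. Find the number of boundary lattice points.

Pick's theorem gives A = I + B/2 − 1, so B = 2(A − I + 1) = 2(5 − 2 + 1) = 8.

8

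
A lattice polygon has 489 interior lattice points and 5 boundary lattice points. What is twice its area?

Pick's theorem states A = I + B/2 − 1, so A = 489 + 5/2 − 1 = 981/2.
Hence 2A = 981.

981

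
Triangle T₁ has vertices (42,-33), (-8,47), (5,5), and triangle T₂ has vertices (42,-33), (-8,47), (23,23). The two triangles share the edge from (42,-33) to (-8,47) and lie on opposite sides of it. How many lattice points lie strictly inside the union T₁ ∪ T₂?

1169

The union is the simple quadrilateral with vertices (42,-33), (5,5), (-8,47), (23,23) in order.
By the shoelace formula, twice the signed area is |(42·5 − 5·(-33)) + (5·47 − (-8)·5) + ((-8)·23 − 23·47) + (23·(-33) − 42·23)| = 2340, so the area is 1170.
Summing gcd(|Δx|,|Δy|) over the edges gives the boundary count: gcd(37,38) + gcd(13,42) + gcd(31,24) + gcd(19,56) = 1+1+1+1 = 4.
By Pick's theorem I = A − B/2 + 1 = 1170 − 4/2 + 1 = 1169.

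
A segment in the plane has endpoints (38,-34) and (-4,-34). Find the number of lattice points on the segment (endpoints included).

The number of lattice points on a segment between lattice points is gcd(|Δx|,|Δy|) + 1 = gcd(42,0) + 1 = 42 + 1 = 43.

43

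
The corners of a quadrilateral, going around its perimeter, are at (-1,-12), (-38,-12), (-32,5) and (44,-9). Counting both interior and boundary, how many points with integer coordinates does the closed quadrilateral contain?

Using the shoelace formula, 2A = |((-1)·(-12) − (-38)·(-12)) + ((-38)·5 − (-32)·(-12)) + ((-32)·(-9) − 44·5) + (44·(-12) − (-1)·(-9))| = 1487, so the area is 1487/2.
Summing gcd(|Δx|,|Δy|) over the edges gives the boundary count: gcd(37,0) + gcd(6,17) + gcd(76,14) + gcd(45,3) = 37+1+2+3 = 43.
Pick's theorem gives I = A − B/2 + 1 = 1487/2 − 43/2 + 1 = 723, so the closed region contains I + B = 723 + 43 = 766 lattice points.

766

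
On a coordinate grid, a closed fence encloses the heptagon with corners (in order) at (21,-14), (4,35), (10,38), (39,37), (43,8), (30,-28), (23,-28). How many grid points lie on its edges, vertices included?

Summing gcd(|Δx|,|Δy|) over the edges gives the boundary count: gcd(17,49) + gcd(6,3) + gcd(29,1) + gcd(4,29) + gcd(13,36) + gcd(7,0) + gcd(2,14) = 1+3+1+1+1+7+2 = 16.

16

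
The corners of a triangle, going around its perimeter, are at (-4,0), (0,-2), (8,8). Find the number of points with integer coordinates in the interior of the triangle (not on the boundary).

25

By the shoelace formula, twice the signed area is |[(-4)·(-2) − 0·0] + [0·8 − 8·(-2)] + [8·0 − (-4)·8]| = 56, so the area is 28.
Along each edge there are gcd(|Δx|,|Δy|)+1 lattice points, so counting each shared vertex once the boundary has gcd(4,2) + gcd(8,10) + gcd(12,8) = 2+2+4 = 8.
Pick's theorem gives I = A − B/2 + 1 = 28 − 8/2 + 1 = 25.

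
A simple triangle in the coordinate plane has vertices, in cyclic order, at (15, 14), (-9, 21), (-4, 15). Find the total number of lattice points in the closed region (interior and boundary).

By the shoelace formula, twice the signed area is |(15·21 − (-9)·14) + ((-9)·15 − (-4)·21) + ((-4)·14 − 15·15)| = 109, so the area is 109/2.
Along each edge there are gcd(|Δx|,|Δy|)+1 lattice points, so counting each shared vertex once the boundary has gcd(24,7) + gcd(5,6) + gcd(19,1) = 1+1+1 = 3.
Pick's theorem gives I = A − B/2 + 1 = 109/2 − 3/2 + 1 = 54, so the closed region contains I + B = 54 + 3 = 57 lattice points.

57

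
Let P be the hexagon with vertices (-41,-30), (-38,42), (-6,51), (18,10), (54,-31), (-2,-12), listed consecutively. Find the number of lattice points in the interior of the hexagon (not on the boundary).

Using the shoelace formula, 2A = |[(-41)·42 − (-38)·(-30)] + [(-38)·51 − (-6)·42] + [(-6)·10 − 18·51] + [18·(-31) − 54·10] + [54·(-12) − (-2)·(-31)] + [(-2)·(-30) − (-41)·(-12)]| = 7766, so the area is 3883.
Summing gcd(|Δx|,|Δy|) over the edges gives the boundary count: gcd(3,72) + gcd(32,9) + gcd(24,41) + gcd(36,41) + gcd(56,19) + gcd(39,18) = 3+1+1+1+1+3 = 10.
By Pick's theorem A = I + B/2 − 1, so I = 3883 − 10/2 + 1 = 3879.

3879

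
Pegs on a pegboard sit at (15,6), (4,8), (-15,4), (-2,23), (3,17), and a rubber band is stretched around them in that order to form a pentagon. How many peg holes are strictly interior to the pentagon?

221

Using the shoelace formula, 2A = |[15·8 − 4·6] + [4·4 − (-15)·8] + [(-15)·23 − (-2)·4] + [(-2)·17 − 3·23] + [3·6 − 15·17]| = 445, so the area is 445/2.
Along each edge there are gcd(|Δx|,|Δy|)+1 lattice points, so counting each shared vertex once the boundary has gcd(11,2) + gcd(19,4) + gcd(13,19) + gcd(5,6) + gcd(12,11) = 1+1+1+1+1 = 5.
Pick's theorem gives I = A − B/2 + 1 = 445/2 − 5/2 + 1 = 221.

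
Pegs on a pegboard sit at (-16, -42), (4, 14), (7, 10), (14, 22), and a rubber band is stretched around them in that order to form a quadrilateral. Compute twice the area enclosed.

336

The shoelace formula gives twice the area as |[(-16)·14 − 4·(-42)] + [4·10 − 7·14] + [7·22 − 14·10] + [14·(-42) − (-16)·22]| = 336, so the area is 168.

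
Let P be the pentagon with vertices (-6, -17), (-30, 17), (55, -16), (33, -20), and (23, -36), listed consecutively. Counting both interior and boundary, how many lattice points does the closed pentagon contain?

The shoelace formula gives twice the area as |[(-6)·17 − (-30)·(-17)] + [(-30)·(-16) − 55·17] + [55·(-20) − 33·(-16)] + [33·(-36) − 23·(-20)] + [23·(-17) − (-6)·(-36)]| = 2974, so the area is 1487.
The number of boundary lattice points is Σ gcd(|Δx|,|Δy|) = gcd(24,34) + gcd(85,33) + gcd(22,4) + gcd(10,16) + gcd(29,19) = 2+1+2+2+1 = 8.
Pick's theorem gives I = A − B/2 + 1 = 1487 − 8/2 + 1 = 1484, so the closed region contains I + B = 1484 + 8 = 1492 lattice points.

1492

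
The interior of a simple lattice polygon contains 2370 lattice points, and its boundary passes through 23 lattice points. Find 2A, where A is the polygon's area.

4761

Pick's theorem states A = I + B/2 − 1, so A = 2370 + 23/2 − 1 = 4761/2.
Hence 2A = 4761.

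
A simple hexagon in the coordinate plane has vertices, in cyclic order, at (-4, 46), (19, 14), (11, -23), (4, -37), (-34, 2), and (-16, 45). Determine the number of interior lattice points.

Using the shoelace formula, 2A = |((-4)·14 − 19·46) + (19·(-23) − 11·14) + (11·(-37) − 4·(-23)) + (4·2 − (-34)·(-37)) + ((-34)·45 − (-16)·2) + ((-16)·46 − (-4)·45)| = 5140, so the area is 2570.
Summing gcd(|Δx|,|Δy|) over the edges gives the boundary count: gcd(23,32) + gcd(8,37) + gcd(7,14) + gcd(38,39) + gcd(18,43) + gcd(12,1) = 1+1+7+1+1+1 = 12.
Pick's theorem gives I = A − B/2 + 1 = 2570 − 12/2 + 1 = 2565.

2565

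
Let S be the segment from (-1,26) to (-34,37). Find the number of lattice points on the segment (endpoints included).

12

The number of lattice points on a segment between lattice points is gcd(|Δx|,|Δy|) + 1 = gcd(33,11) + 1 = 11 + 1 = 12.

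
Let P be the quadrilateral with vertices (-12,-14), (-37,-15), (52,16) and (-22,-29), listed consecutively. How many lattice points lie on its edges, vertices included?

Summing gcd(|Δx|,|Δy|) over the edges gives the boundary count: gcd(25,1) + gcd(89,31) + gcd(74,45) + gcd(10,15) = 1+1+1+5 = 8.

8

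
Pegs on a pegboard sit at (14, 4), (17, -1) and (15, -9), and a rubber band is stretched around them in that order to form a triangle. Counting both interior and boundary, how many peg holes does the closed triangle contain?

20

By the shoelace formula, twice the signed area is |(14·(-1) − 17·4) + (17·(-9) − 15·(-1)) + (15·4 − 14·(-9))| = 34, so the area is 17.
Summing gcd(|Δx|,|Δy|) over the edges gives the boundary count: gcd(3,5) + gcd(2,8) + gcd(1,13) = 1+2+1 = 4.
Pick's theorem gives I = A − B/2 + 1 = 17 − 4/2 + 1 = 16, so the closed region contains I + B = 16 + 4 = 20 lattice points.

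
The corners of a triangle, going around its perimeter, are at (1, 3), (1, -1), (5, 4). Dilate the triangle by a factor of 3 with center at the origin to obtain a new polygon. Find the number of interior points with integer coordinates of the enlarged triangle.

The shoelace formula gives twice the area as |(1·(-1) − 1·3) + (1·4 − 5·(-1)) + (5·3 − 1·4)| = 16, so the area is 8.
Along each edge there are gcd(|Δx|,|Δy|)+1 lattice points, so counting each shared vertex once the boundary has gcd(0,4) + gcd(4,5) + gcd(4,1) = 4+1+1 = 6.
Scaling by 3 multiplies the area by 3² = 9 (so the new area is 72) and multiplies the boundary lattice-point count by 3, giving 18.
By Pick's theorem, the interior count of the dilated polygon is 72 − 18/2 + 1 = 64.

64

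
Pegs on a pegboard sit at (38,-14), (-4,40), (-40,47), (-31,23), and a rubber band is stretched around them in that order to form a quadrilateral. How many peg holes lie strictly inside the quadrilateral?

1482

By the shoelace formula, twice the signed area is |[38·40 − (-4)·(-14)] + [(-4)·47 − (-40)·40] + [(-40)·23 − (-31)·47] + [(-31)·(-14) − 38·23]| = 2973, so the area is 1486.5.
Summing gcd(|Δx|,|Δy|) over the edges gives the boundary count: gcd(42,54) + gcd(36,7) + gcd(9,24) + gcd(69,37) = 6+1+3+1 = 11.
By Pick's theorem A = I + B/2 − 1, so I = 1486.5 − 11/2 + 1 = 1482.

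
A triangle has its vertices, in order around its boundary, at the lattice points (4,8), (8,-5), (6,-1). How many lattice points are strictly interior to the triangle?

Using the shoelace formula, 2A = |(4·(-5) − 8·8) + (8·(-1) − 6·(-5)) + (6·8 − 4·(-1))| = 10, so the area is 5.
The number of boundary lattice points is Σ gcd(|Δx|,|Δy|) = gcd(4,13) + gcd(2,4) + gcd(2,9) = 1+2+1 = 4.
Pick's theorem gives I = A − B/2 + 1 = 5 − 4/2 + 1 = 4.

4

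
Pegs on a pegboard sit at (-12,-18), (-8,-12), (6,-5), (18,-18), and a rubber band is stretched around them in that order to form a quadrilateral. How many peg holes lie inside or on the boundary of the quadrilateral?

By the shoelace formula, twice the signed area is |((-12)·(-12) − (-8)·(-18)) + ((-8)·(-5) − 6·(-12)) + (6·(-18) − 18·(-5)) + (18·(-18) − (-12)·(-18))| = 446, so the area is 223.
The number of boundary lattice points is Σ gcd(|Δx|,|Δy|) = gcd(4,6) + gcd(14,7) + gcd(12,13) + gcd(30,0) = 2+7+1+30 = 40.
Pick's theorem gives I = A − B/2 + 1 = 223 − 40/2 + 1 = 204, so the closed region contains I + B = 204 + 40 = 244 lattice points.

244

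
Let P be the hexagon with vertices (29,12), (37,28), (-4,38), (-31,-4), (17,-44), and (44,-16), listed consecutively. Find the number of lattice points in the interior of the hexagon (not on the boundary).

3574

The shoelace formula gives twice the area as |[29·28 − 37·12] + [37·38 − (-4)·28] + [(-4)·(-4) − (-31)·38] + [(-31)·(-44) − 17·(-4)] + [17·(-16) − 44·(-44)] + [44·12 − 29·(-16)]| = 7168, so the area is 3584.
The number of boundary lattice points is Σ gcd(|Δx|,|Δy|) = gcd(8,16) + gcd(41,10) + gcd(27,42) + gcd(48,40) + gcd(27,28) + gcd(15,28) = 8+1+3+8+1+1 = 22.
By Pick's theorem A = I + B/2 − 1, so I = 3584 − 22/2 + 1 = 3574.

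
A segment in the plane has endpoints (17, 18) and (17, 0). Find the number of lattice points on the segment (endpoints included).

The number of lattice points on a segment between lattice points is gcd(|Δx|,|Δy|) + 1 = gcd(0,18) + 1 = 18 + 1 = 19.

19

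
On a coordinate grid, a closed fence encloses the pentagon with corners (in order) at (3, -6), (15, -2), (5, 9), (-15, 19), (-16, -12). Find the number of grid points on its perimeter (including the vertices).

17

The number of boundary lattice points is Σ gcd(|Δx|,|Δy|) = gcd(12,4) + gcd(10,11) + gcd(20,10) + gcd(1,31) + gcd(19,6) = 4+1+10+1+1 = 17.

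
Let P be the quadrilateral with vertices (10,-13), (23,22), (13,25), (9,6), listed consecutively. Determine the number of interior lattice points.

The shoelace formula gives twice the area as |[10·22 − 23·(-13)] + [23·25 − 13·22] + [13·6 − 9·25] + [9·(-13) − 10·6]| = 484, so the area is 242.
Along each edge there are gcd(|Δx|,|Δy|)+1 lattice points, so counting each shared vertex once the boundary has gcd(13,35) + gcd(10,3) + gcd(4,19) + gcd(1,19) = 1+1+1+1 = 4.
By Pick's theorem A = I + B/2 − 1, so I = 242 − 4/2 + 1 = 241.

241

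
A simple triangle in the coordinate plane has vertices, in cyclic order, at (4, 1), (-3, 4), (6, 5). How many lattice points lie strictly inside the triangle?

Using the shoelace formula, 2A = |[4·4 − (-3)·1] + [(-3)·5 − 6·4] + [6·1 − 4·5]| = 34, so the area is 17.
Along each edge there are gcd(|Δx|,|Δy|)+1 lattice points, so counting each shared vertex once the boundary has gcd(7,3) + gcd(9,1) + gcd(2,4) = 1+1+2 = 4.
Pick's theorem gives I = A − B/2 + 1 = 17 − 4/2 + 1 = 16.

16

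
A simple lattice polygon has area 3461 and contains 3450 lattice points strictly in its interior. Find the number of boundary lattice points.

Pick's theorem gives A = I + B/2 − 1, so B = 2(A − I + 1) = 2(3461 − 3450 + 1) = 24.

24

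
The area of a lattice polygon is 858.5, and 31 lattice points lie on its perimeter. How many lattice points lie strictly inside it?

844

From Pick's theorem, I = A − B/2 + 1 = 858.5 − 31/2 + 1 = 844.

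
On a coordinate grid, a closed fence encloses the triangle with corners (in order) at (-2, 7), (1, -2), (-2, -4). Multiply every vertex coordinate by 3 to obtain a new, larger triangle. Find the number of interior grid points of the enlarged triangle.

127

The shoelace formula gives twice the area as |[(-2)·(-2) − 1·7] + [1·(-4) − (-2)·(-2)] + [(-2)·7 − (-2)·(-4)]| = 33, so the area is 33/2.
Summing gcd(|Δx|,|Δy|) over the edges gives the boundary count: gcd(3,9) + gcd(3,2) + gcd(0,11) = 3+1+11 = 15.
Scaling by 3 multiplies the area by 3² = 9 (so the new area is 148.5) and multiplies the boundary lattice-point count by 3, giving 45.
By Pick's theorem, the interior count of the dilated polygon is 148.5 − 45/2 + 1 = 127.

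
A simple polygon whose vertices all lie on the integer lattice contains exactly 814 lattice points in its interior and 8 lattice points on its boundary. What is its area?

817

By Pick's theorem, A = I + B/2 − 1 = 814 + 8/2 − 1 = 817.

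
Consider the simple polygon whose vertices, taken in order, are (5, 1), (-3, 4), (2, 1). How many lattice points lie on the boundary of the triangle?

5

Summing gcd(|Δx|,|Δy|) over the edges gives the boundary count: gcd(8,3) + gcd(5,3) + gcd(3,0) = 1+1+3 = 5.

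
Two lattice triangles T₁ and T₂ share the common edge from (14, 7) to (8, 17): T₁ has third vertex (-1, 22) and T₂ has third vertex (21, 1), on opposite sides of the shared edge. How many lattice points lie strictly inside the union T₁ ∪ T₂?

39

The union is the simple quadrilateral with vertices (14, 7), (-1, 22), (8, 17), (21, 1) in order.
Using the shoelace formula, 2A = |(14·22 − (-1)·7) + ((-1)·17 − 8·22) + (8·1 − 21·17) + (21·7 − 14·1)| = 94, so the area is 47.
The number of boundary lattice points is Σ gcd(|Δx|,|Δy|) = gcd(15,15) + gcd(9,5) + gcd(13,16) + gcd(7,6) = 15+1+1+1 = 18.
By Pick's theorem I = A − B/2 + 1 = 47 − 18/2 + 1 = 39.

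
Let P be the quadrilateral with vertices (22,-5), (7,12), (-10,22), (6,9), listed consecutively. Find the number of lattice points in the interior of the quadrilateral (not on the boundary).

60

By the shoelace formula, twice the signed area is |(22·12 − 7·(-5)) + (7·22 − (-10)·12) + ((-10)·9 − 6·22) + (6·(-5) − 22·9)| = 123, so the area is 123/2.
Along each edge there are gcd(|Δx|,|Δy|)+1 lattice points, so counting each shared vertex once the boundary has gcd(15,17) + gcd(17,10) + gcd(16,13) + gcd(16,14) = 1+1+1+2 = 5.
Pick's theorem gives I = A − B/2 + 1 = 123/2 − 5/2 + 1 = 60.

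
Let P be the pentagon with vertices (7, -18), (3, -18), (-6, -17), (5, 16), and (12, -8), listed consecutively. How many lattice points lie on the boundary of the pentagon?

Along each edge there are gcd(|Δx|,|Δy|)+1 lattice points, so counting each shared vertex once the boundary has gcd(4,0) + gcd(9,1) + gcd(11,33) + gcd(7,24) + gcd(5,10) = 4+1+11+1+5 = 22.

22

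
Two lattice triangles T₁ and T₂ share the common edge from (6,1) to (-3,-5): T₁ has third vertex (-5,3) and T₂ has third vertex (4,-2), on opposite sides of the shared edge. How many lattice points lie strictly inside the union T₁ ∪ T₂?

48

The union is the simple quadrilateral with vertices (6,1), (-5,3), (-3,-5), (4,-2) in order.
Using the shoelace formula, 2A = |(6·3 − (-5)·1) + ((-5)·(-5) − (-3)·3) + ((-3)·(-2) − 4·(-5)) + (4·1 − 6·(-2))| = 99, so the area is 99/2.
Summing gcd(|Δx|,|Δy|) over the edges gives the boundary count: gcd(11,2) + gcd(2,8) + gcd(7,3) + gcd(2,3) = 1+2+1+1 = 5.
By Pick's theorem I = A − B/2 + 1 = 99/2 − 5/2 + 1 = 48.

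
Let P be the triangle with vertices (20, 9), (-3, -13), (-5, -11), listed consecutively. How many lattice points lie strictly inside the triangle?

42

The shoelace formula gives twice the area as |(20·(-13) − (-3)·9) + ((-3)·(-11) − (-5)·(-13)) + ((-5)·9 − 20·(-11))| = 90, so the area is 45.
Summing gcd(|Δx|,|Δy|) over the edges gives the boundary count: gcd(23,22) + gcd(2,2) + gcd(25,20) = 1+2+5 = 8.
Pick's theorem gives I = A − B/2 + 1 = 45 − 8/2 + 1 = 42.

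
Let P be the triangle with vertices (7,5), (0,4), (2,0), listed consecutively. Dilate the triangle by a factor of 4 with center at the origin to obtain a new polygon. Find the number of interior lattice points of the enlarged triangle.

The shoelace formula gives twice the area as |(7·4 − 0·5) + (0·0 − 2·4) + (2·5 − 7·0)| = 30, so the area is 15.
Along each edge there are gcd(|Δx|,|Δy|)+1 lattice points, so counting each shared vertex once the boundary has gcd(7,1) + gcd(2,4) + gcd(5,5) = 1+2+5 = 8.
Scaling by 4 multiplies the area by 4² = 16 (so the new area is 240) and multiplies the boundary lattice-point count by 4, giving 32.
By Pick's theorem, the interior count of the dilated polygon is 240 − 32/2 + 1 = 225.

225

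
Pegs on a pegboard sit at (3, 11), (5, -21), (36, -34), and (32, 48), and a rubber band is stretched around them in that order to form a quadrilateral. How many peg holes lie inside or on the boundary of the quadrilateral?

Using the shoelace formula, 2A = |[3·(-21) − 5·11] + [5·(-34) − 36·(-21)] + [36·48 − 32·(-34)] + [32·11 − 3·48]| = 3492, so the area is 1746.
The number of boundary lattice points is Σ gcd(|Δx|,|Δy|) = gcd(2,32) + gcd(31,13) + gcd(4,82) + gcd(29,37) = 2+1+2+1 = 6.
Pick's theorem gives I = A − B/2 + 1 = 1746 − 6/2 + 1 = 1744, so the closed region contains I + B = 1744 + 6 = 1750 lattice points.

1750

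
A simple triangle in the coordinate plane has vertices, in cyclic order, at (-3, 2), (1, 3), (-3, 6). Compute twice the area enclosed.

The shoelace formula gives twice the area as |[(-3)·3 − 1·2] + [1·6 − (-3)·3] + [(-3)·2 − (-3)·6]| = 16, so the area is 8.

16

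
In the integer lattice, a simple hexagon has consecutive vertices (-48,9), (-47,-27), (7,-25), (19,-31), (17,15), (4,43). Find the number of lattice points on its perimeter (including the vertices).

14

Along each edge there are gcd(|Δx|,|Δy|)+1 lattice points, so counting each shared vertex once the boundary has gcd(1,36) + gcd(54,2) + gcd(12,6) + gcd(2,46) + gcd(13,28) + gcd(52,34) = 1+2+6+2+1+2 = 14.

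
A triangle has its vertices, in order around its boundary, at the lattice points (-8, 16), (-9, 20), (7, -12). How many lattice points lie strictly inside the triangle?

8

By the shoelace formula, twice the signed area is |((-8)·20 − (-9)·16) + ((-9)·(-12) − 7·20) + (7·16 − (-8)·(-12))| = 32, so the area is 16.
Along each edge there are gcd(|Δx|,|Δy|)+1 lattice points, so counting each shared vertex once the boundary has gcd(1,4) + gcd(16,32) + gcd(15,28) = 1+16+1 = 18.
Pick's theorem gives I = A − B/2 + 1 = 16 − 18/2 + 1 = 8.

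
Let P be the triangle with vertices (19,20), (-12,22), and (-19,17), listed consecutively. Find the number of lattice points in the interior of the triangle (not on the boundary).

84

By the shoelace formula, twice the signed area is |(19·22 − (-12)·20) + ((-12)·17 − (-19)·22) + ((-19)·20 − 19·17)| = 169, so the area is 169/2.
The number of boundary lattice points is Σ gcd(|Δx|,|Δy|) = gcd(31,2) + gcd(7,5) + gcd(38,3) = 1+1+1 = 3.
By Pick's theorem A = I + B/2 − 1, so I = 169/2 − 3/2 + 1 = 84.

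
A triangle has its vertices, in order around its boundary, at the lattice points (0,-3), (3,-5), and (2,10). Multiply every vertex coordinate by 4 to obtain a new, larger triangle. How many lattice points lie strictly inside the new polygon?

339

The shoelace formula gives twice the area as |(0·(-5) − 3·(-3)) + (3·10 − 2·(-5)) + (2·(-3) − 0·10)| = 43, so the area is 43/2.
Along each edge there are gcd(|Δx|,|Δy|)+1 lattice points, so counting each shared vertex once the boundary has gcd(3,2) + gcd(1,15) + gcd(2,13) = 1+1+1 = 3.
Scaling by 4 multiplies the area by 4² = 16 (so the new area is 344) and multiplies the boundary lattice-point count by 4, giving 12.
By Pick's theorem, the interior count of the dilated polygon is 344 − 12/2 + 1 = 339.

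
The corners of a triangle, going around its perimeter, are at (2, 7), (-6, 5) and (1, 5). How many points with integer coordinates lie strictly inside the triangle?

By the shoelace formula, twice the signed area is |(2·5 − (-6)·7) + ((-6)·5 − 1·5) + (1·7 − 2·5)| = 14, so the area is 7.
Summing gcd(|Δx|,|Δy|) over the edges gives the boundary count: gcd(8,2) + gcd(7,0) + gcd(1,2) = 2+7+1 = 10.
Pick's theorem gives I = A − B/2 + 1 = 7 − 10/2 + 1 = 3.

3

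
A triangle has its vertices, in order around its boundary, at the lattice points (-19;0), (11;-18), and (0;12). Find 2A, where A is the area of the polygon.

The shoelace formula gives twice the area as |[(-19)·(-18) − 11·0] + [11·12 − 0·(-18)] + [0·0 − (-19)·12]| = 702, so the area is 351.

702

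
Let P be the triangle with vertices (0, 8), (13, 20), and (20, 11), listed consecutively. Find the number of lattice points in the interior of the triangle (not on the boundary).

By the shoelace formula, twice the signed area is |(0·20 − 13·8) + (13·11 − 20·20) + (20·8 − 0·11)| = 201, so the area is 201/2.
The number of boundary lattice points is Σ gcd(|Δx|,|Δy|) = gcd(13,12) + gcd(7,9) + gcd(20,3) = 1+1+1 = 3.
Pick's theorem gives I = A − B/2 + 1 = 201/2 − 3/2 + 1 = 100.

100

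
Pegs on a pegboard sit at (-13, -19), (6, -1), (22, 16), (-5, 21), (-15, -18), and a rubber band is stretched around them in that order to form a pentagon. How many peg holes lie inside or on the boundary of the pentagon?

By the shoelace formula, twice the signed area is |((-13)·(-1) − 6·(-19)) + (6·16 − 22·(-1)) + (22·21 − (-5)·16) + ((-5)·(-18) − (-15)·21) + ((-15)·(-19) − (-13)·(-18))| = 1243, so the area is 1243/2.
The number of boundary lattice points is Σ gcd(|Δx|,|Δy|) = gcd(19,18) + gcd(16,17) + gcd(27,5) + gcd(10,39) + gcd(2,1) = 1+1+1+1+1 = 5.
Pick's theorem gives I = A − B/2 + 1 = 1243/2 − 5/2 + 1 = 620, so the closed region contains I + B = 620 + 5 = 625 lattice points.

625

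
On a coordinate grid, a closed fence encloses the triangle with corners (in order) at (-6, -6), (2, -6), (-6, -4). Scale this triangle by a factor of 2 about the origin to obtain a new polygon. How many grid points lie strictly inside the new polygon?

21

By the shoelace formula, twice the signed area is |((-6)·(-6) − 2·(-6)) + (2·(-4) − (-6)·(-6)) + ((-6)·(-6) − (-6)·(-4))| = 16, so the area is 8.
Along each edge there are gcd(|Δx|,|Δy|)+1 lattice points, so counting each shared vertex once the boundary has gcd(8,0) + gcd(8,2) + gcd(0,2) = 8+2+2 = 12.
Scaling by 2 multiplies the area by 2² = 4 (so the new area is 32) and multiplies the boundary lattice-point count by 2, giving 24.
By Pick's theorem, the interior count of the dilated polygon is 32 − 24/2 + 1 = 21.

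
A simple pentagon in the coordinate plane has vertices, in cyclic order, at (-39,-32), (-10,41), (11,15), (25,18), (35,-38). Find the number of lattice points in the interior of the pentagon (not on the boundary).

By the shoelace formula, twice the signed area is |((-39)·41 − (-10)·(-32)) + ((-10)·15 − 11·41) + (11·18 − 25·15) + (25·(-38) − 35·18) + (35·(-32) − (-39)·(-38))| = 6879, so the area is 3439.5.
The number of boundary lattice points is Σ gcd(|Δx|,|Δy|) = gcd(29,73) + gcd(21,26) + gcd(14,3) + gcd(10,56) + gcd(74,6) = 1+1+1+2+2 = 7.
Pick's theorem gives I = A − B/2 + 1 = 3439.5 − 7/2 + 1 = 3437.

3437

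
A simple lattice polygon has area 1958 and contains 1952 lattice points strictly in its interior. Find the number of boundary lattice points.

14

Pick's theorem gives A = I + B/2 − 1, so B = 2(A − I + 1) = 2(1958 − 1952 + 1) = 14.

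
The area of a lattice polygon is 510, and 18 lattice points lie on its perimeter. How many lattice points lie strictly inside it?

Pick's theorem A = I + B/2 − 1 rearranges to I = A − B/2 + 1 = 510 − 18/2 + 1 = 502.

502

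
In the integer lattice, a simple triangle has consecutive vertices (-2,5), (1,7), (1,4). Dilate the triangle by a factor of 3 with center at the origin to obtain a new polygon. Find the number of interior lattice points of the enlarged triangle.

Using the shoelace formula, 2A = |((-2)·7 − 1·5) + (1·4 − 1·7) + (1·5 − (-2)·4)| = 9, so the area is 9/2.
Along each edge there are gcd(|Δx|,|Δy|)+1 lattice points, so counting each shared vertex once the boundary has gcd(3,2) + gcd(0,3) + gcd(3,1) = 1+3+1 = 5.
Scaling by 3 multiplies the area by 3² = 9 (so the new area is 81/2) and multiplies the boundary lattice-point count by 3, giving 15.
By Pick's theorem, the interior count of the dilated polygon is 81/2 − 15/2 + 1 = 34.

34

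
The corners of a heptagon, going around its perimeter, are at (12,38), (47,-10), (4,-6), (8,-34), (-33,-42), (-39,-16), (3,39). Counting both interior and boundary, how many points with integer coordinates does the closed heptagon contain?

The shoelace formula gives twice the area as |[12·(-10) − 47·38] + [47·(-6) − 4·(-10)] + [4·(-34) − 8·(-6)] + [8·(-42) − (-33)·(-34)] + [(-33)·(-16) − (-39)·(-42)] + [(-39)·39 − 3·(-16)] + [3·38 − 12·39]| = 6631, so the area is 6631/2.
Summing gcd(|Δx|,|Δy|) over the edges gives the boundary count: gcd(35,48) + gcd(43,4) + gcd(4,28) + gcd(41,8) + gcd(6,26) + gcd(42,55) + gcd(9,1) = 1+1+4+1+2+1+1 = 11.
Pick's theorem gives I = A − B/2 + 1 = 6631/2 − 11/2 + 1 = 3311, so the closed region contains I + B = 3311 + 11 = 3322 lattice points.

3322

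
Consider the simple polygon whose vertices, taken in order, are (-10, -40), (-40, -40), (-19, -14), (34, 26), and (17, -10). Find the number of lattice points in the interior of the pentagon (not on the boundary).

By the shoelace formula, twice the signed area is |((-10)·(-40) − (-40)·(-40)) + ((-40)·(-14) − (-19)·(-40)) + ((-19)·26 − 34·(-14)) + (34·(-10) − 17·26) + (17·(-40) − (-10)·(-10))| = 2980, so the area is 1490.
The number of boundary lattice points is Σ gcd(|Δx|,|Δy|) = gcd(30,0) + gcd(21,26) + gcd(53,40) + gcd(17,36) + gcd(27,30) = 30+1+1+1+3 = 36.
Pick's theorem gives I = A − B/2 + 1 = 1490 − 36/2 + 1 = 1473.

1473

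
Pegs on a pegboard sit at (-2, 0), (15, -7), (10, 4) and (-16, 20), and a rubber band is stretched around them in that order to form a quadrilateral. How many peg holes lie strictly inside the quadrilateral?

222

Using the shoelace formula, 2A = |[(-2)·(-7) − 15·0] + [15·4 − 10·(-7)] + [10·20 − (-16)·4] + [(-16)·0 − (-2)·20]| = 448, so the area is 224.
Along each edge there are gcd(|Δx|,|Δy|)+1 lattice points, so counting each shared vertex once the boundary has gcd(17,7) + gcd(5,11) + gcd(26,16) + gcd(14,20) = 1+1+2+2 = 6.
Pick's theorem gives I = A − B/2 + 1 = 224 − 6/2 + 1 = 222.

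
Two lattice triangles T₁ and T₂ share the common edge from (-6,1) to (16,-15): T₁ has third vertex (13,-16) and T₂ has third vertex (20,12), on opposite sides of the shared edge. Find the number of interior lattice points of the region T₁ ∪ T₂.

363

The union is the simple quadrilateral with vertices (-6,1), (13,-16), (16,-15), (20,12) in order.
Using the shoelace formula, 2A = |((-6)·(-16) − 13·1) + (13·(-15) − 16·(-16)) + (16·12 − 20·(-15)) + (20·1 − (-6)·12)| = 728, so the area is 364.
Along each edge there are gcd(|Δx|,|Δy|)+1 lattice points, so counting each shared vertex once the boundary has gcd(19,17) + gcd(3,1) + gcd(4,27) + gcd(26,11) = 1+1+1+1 = 4.
By Pick's theorem I = A − B/2 + 1 = 364 − 4/2 + 1 = 363.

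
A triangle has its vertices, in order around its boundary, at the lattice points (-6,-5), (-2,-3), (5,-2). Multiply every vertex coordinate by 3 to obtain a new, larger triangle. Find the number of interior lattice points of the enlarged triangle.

By the shoelace formula, twice the signed area is |((-6)·(-3) − (-2)·(-5)) + ((-2)·(-2) − 5·(-3)) + (5·(-5) − (-6)·(-2))| = 10, so the area is 5.
Summing gcd(|Δx|,|Δy|) over the edges gives the boundary count: gcd(4,2) + gcd(7,1) + gcd(11,3) = 2+1+1 = 4.
Scaling by 3 multiplies the area by 3² = 9 (so the new area is 45) and multiplies the boundary lattice-point count by 3, giving 12.
By Pick's theorem, the interior count of the dilated polygon is 45 − 12/2 + 1 = 40.

40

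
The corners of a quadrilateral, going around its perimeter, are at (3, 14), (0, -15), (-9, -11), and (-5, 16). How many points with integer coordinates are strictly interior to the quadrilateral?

By the shoelace formula, twice the signed area is |(3·(-15) − 0·14) + (0·(-11) − (-9)·(-15)) + ((-9)·16 − (-5)·(-11)) + ((-5)·14 − 3·16)| = 497, so the area is 248.5.
Summing gcd(|Δx|,|Δy|) over the edges gives the boundary count: gcd(3,29) + gcd(9,4) + gcd(4,27) + gcd(8,2) = 1+1+1+2 = 5.
By Pick's theorem A = I + B/2 − 1, so I = 248.5 − 5/2 + 1 = 247.

247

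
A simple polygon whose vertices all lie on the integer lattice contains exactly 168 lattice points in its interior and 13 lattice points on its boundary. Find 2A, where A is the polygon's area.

347

Pick's theorem states A = I + B/2 − 1, so A = 168 + 13/2 − 1 = 347/2.
Hence 2A = 347.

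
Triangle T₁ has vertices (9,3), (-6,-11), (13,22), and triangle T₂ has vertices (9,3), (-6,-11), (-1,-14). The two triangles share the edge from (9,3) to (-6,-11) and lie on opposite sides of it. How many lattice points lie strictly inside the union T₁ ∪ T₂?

171

The union is the simple quadrilateral with vertices (9,3), (13,22), (-6,-11), (-1,-14) in order.
The shoelace formula gives twice the area as |(9·22 − 13·3) + (13·(-11) − (-6)·22) + ((-6)·(-14) − (-1)·(-11)) + ((-1)·3 − 9·(-14))| = 344, so the area is 172.
Along each edge there are gcd(|Δx|,|Δy|)+1 lattice points, so counting each shared vertex once the boundary has gcd(4,19) + gcd(19,33) + gcd(5,3) + gcd(10,17) = 1+1+1+1 = 4.
By Pick's theorem I = A − B/2 + 1 = 172 − 4/2 + 1 = 171.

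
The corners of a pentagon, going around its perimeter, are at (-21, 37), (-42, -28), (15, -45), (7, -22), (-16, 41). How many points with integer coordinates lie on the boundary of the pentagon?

The number of boundary lattice points is Σ gcd(|Δx|,|Δy|) = gcd(21,65) + gcd(57,17) + gcd(8,23) + gcd(23,63) + gcd(5,4) = 1+1+1+1+1 = 5.

5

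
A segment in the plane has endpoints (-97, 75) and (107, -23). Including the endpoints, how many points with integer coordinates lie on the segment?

The number of lattice points on a segment between lattice points is gcd(|Δx|,|Δy|) + 1 = gcd(204,98) + 1 = 2 + 1 = 3.

3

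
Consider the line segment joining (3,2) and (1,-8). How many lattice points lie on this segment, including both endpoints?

3

The number of lattice points on a segment between lattice points is gcd(|Δx|,|Δy|) + 1 = gcd(2,10) + 1 = 2 + 1 = 3.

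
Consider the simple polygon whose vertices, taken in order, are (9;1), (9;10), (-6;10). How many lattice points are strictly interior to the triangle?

55

By the shoelace formula, twice the signed area is |(9·10 − 9·1) + (9·10 − (-6)·10) + ((-6)·1 − 9·10)| = 135, so the area is 135/2.
Summing gcd(|Δx|,|Δy|) over the edges gives the boundary count: gcd(0,9) + gcd(15,0) + gcd(15,9) = 9+15+3 = 27.
Pick's theorem gives I = A − B/2 + 1 = 135/2 − 27/2 + 1 = 55.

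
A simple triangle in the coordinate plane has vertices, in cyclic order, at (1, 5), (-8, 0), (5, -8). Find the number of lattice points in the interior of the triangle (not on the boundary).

68

By the shoelace formula, twice the signed area is |(1·0 − (-8)·5) + ((-8)·(-8) − 5·0) + (5·5 − 1·(-8))| = 137, so the area is 68.5.
Summing gcd(|Δx|,|Δy|) over the edges gives the boundary count: gcd(9,5) + gcd(13,8) + gcd(4,13) = 1+1+1 = 3.
Pick's theorem gives I = A − B/2 + 1 = 68.5 − 3/2 + 1 = 68.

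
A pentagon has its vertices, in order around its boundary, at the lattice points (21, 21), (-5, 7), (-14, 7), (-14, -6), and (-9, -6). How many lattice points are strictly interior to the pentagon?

The shoelace formula gives twice the area as |(21·7 − (-5)·21) + ((-5)·7 − (-14)·7) + ((-14)·(-6) − (-14)·7) + ((-14)·(-6) − (-9)·(-6)) + ((-9)·21 − 21·(-6))| = 464, so the area is 232.
The number of boundary lattice points is Σ gcd(|Δx|,|Δy|) = gcd(26,14) + gcd(9,0) + gcd(0,13) + gcd(5,0) + gcd(30,27) = 2+9+13+5+3 = 32.
Pick's theorem gives I = A − B/2 + 1 = 232 − 32/2 + 1 = 217.

217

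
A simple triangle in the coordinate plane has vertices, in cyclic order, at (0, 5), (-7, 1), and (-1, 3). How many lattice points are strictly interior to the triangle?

The shoelace formula gives twice the area as |[0·1 − (-7)·5] + [(-7)·3 − (-1)·1] + [(-1)·5 − 0·3]| = 10, so the area is 5.
Along each edge there are gcd(|Δx|,|Δy|)+1 lattice points, so counting each shared vertex once the boundary has gcd(7,4) + gcd(6,2) + gcd(1,2) = 1+2+1 = 4.
By Pick's theorem A = I + B/2 − 1, so I = 5 − 4/2 + 1 = 4.

4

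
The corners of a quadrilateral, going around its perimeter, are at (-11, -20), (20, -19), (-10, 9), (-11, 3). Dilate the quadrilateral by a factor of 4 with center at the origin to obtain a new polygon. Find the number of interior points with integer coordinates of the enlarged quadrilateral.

7315

By the shoelace formula, twice the signed area is |((-11)·(-19) − 20·(-20)) + (20·9 − (-10)·(-19)) + ((-10)·3 − (-11)·9) + ((-11)·(-20) − (-11)·3)| = 921, so the area is 460.5.
Summing gcd(|Δx|,|Δy|) over the edges gives the boundary count: gcd(31,1) + gcd(30,28) + gcd(1,6) + gcd(0,23) = 1+2+1+23 = 27.
Scaling by 4 multiplies the area by 4² = 16 (so the new area is 7368) and multiplies the boundary lattice-point count by 4, giving 108.
By Pick's theorem, the interior count of the dilated polygon is 7368 − 108/2 + 1 = 7315.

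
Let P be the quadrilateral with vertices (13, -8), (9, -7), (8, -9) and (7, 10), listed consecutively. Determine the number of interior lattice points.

40

By the shoelace formula, twice the signed area is |[13·(-7) − 9·(-8)] + [9·(-9) − 8·(-7)] + [8·10 − 7·(-9)] + [7·(-8) − 13·10]| = 87, so the area is 43.5.
Summing gcd(|Δx|,|Δy|) over the edges gives the boundary count: gcd(4,1) + gcd(1,2) + gcd(1,19) + gcd(6,18) = 1+1+1+6 = 9.
Pick's theorem gives I = A − B/2 + 1 = 43.5 − 9/2 + 1 = 40.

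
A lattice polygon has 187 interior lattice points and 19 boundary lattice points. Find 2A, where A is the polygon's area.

Pick's theorem states A = I + B/2 − 1, so A = 187 + 19/2 − 1 = 391/2.
Hence 2A = 391.

391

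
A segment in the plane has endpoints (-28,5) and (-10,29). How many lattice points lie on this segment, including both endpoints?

The number of lattice points on a segment between lattice points is gcd(|Δx|,|Δy|) + 1 = gcd(18,24) + 1 = 6 + 1 = 7.

7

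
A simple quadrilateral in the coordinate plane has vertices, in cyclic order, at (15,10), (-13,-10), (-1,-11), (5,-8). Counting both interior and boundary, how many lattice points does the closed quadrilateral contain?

179

The shoelace formula gives twice the area as |(15·(-10) − (-13)·10) + ((-13)·(-11) − (-1)·(-10)) + ((-1)·(-8) − 5·(-11)) + (5·10 − 15·(-8))| = 346, so the area is 173.
Along each edge there are gcd(|Δx|,|Δy|)+1 lattice points, so counting each shared vertex once the boundary has gcd(28,20) + gcd(12,1) + gcd(6,3) + gcd(10,18) = 4+1+3+2 = 10.
Pick's theorem gives I = A − B/2 + 1 = 173 − 10/2 + 1 = 169, so the closed region contains I + B = 169 + 10 = 179 lattice points.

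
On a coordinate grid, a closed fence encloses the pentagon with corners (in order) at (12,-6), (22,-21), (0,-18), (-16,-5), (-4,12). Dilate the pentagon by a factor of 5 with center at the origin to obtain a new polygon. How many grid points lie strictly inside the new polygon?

The shoelace formula gives twice the area as |[12·(-21) − 22·(-6)] + [22·(-18) − 0·(-21)] + [0·(-5) − (-16)·(-18)] + [(-16)·12 − (-4)·(-5)] + [(-4)·(-6) − 12·12]| = 1136, so the area is 568.
Summing gcd(|Δx|,|Δy|) over the edges gives the boundary count: gcd(10,15) + gcd(22,3) + gcd(16,13) + gcd(12,17) + gcd(16,18) = 5+1+1+1+2 = 10.
Scaling by 5 multiplies the area by 5² = 25 (so the new area is 14200) and multiplies the boundary lattice-point count by 5, giving 50.
By Pick's theorem, the interior count of the dilated polygon is 14200 − 50/2 + 1 = 14176.

14176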